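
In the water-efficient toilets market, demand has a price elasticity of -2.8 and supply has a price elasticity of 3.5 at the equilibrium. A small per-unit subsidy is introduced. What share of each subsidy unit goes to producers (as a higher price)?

Producer share = 4/9

For a small subsidy around the equilibrium, the benefit split depends on the relative slopes, which at a point are proportional to the elasticities.
Buyer share = εs/(εs + |εd|) = 3.5/(3.5 + 2.8) = 5/9; seller share = |εd|/(εs + |εd|) = 4/9.
So producers capture 4/9 of the subsidy.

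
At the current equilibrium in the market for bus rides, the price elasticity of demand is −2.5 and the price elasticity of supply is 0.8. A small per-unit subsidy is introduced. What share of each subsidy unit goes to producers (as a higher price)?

Producer share = 25/33

For a small subsidy around the equilibrium, the benefit split depends on the relative slopes, which at a point are proportional to the elasticities.
Buyer share = εs/(εs + |εd|) = 0.8/(0.8 + 2.5) = 8/33; seller share = |εd|/(εs + |εd|) = 25/33.
So producers capture 25/33 of the subsidy.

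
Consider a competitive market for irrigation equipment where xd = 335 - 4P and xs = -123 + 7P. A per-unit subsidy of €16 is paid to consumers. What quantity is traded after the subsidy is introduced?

Pre-subsidy: 335 - 4P = -123 + 7P gives P* = 458/11, x* = 1853/11.
With the rebate, buyers effectively pay Pb = Ps − 16, where Ps is the price sellers receive.
Demand in terms of Ps becomes xd = 335 − 4(Ps − 16) = 399 - 4Ps. Setting this equal to supply: 399 - 4Ps = -123 + 7Ps, so Ps = 522/11.
Buyers pay Pb = 522/11 − 16 = 346/11; x' = -123 + 7·(522/11) = 2301/11.

x' = 2301/11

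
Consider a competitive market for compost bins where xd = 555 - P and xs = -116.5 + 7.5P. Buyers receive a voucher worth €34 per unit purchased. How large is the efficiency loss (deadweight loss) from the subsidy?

Pre-subsidy: 555 - P = -116.5 + 7.5P gives P* = 79, x* = 476.
With the rebate, buyers effectively pay Pb = Ps − 34, where Ps is the price sellers receive.
Demand in terms of Ps becomes xd = 555 − 1(Ps − 34) = 589 - Ps. Setting this equal to supply: 589 - Ps = -116.5 + 7.5Ps, so Ps = 83.
Buyers pay Pb = 83 − 34 = 49; x' = -116.5 + 7.5·83 = 506.
The subsidy expands output by 506 − 476 = 30 past the efficient level; on those units the gap between marginal cost and willingness to pay runs from 0 up to 34.
DWL = ½ × 34 × 30 = 510.

Deadweight loss = €510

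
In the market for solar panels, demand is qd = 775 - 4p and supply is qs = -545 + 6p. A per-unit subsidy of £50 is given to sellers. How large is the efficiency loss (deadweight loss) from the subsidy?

Pre-subsidy: 775 - 4p = -545 + 6p gives p* = 132, q* = 247.
With the subsidy, sellers receive ps = pb + 50 for each unit, where pb is the price buyers pay.
Supply in terms of pb becomes qs = -545 + 6(pb + 50) = -245 + 6pb. Setting this equal to demand: 775 - 4pb = -245 + 6pb, so pb = 102.
Sellers receive ps = 102 + 50 = 152; q' = 775 − 4·102 = 367.
The subsidy expands output by 367 − 247 = 120 past the efficient level; on those units the gap between marginal cost and willingness to pay runs from 0 up to 50.
DWL = ½ × 50 × 120 = 3000.

Deadweight loss = £3000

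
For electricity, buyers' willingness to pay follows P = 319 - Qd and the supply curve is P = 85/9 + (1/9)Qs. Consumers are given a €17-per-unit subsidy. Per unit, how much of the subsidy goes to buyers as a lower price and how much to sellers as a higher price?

Pre-subsidy: 319 - Q = 85/9 + (1/9)Q gives Q* = 278.6 and P* = 40.4.
With the rebate, buyers effectively pay Pb = Ps − 17, where Ps is the price sellers receive.
On the curves, Pb = 319 - Q and Ps = 85/9 + (1/9)Q; the wedge Ps − Pb = 17 gives 85/9 + (1/9)Q − (319 - Q) = 17, so Q' = 293.9.
Then Pb = 319 − 1·293.9 = 25.1 and Ps = 85/9 + (1/9)·293.9 = 42.1.
Buyers' price falls by P* − Pb = 40.4 − 25.1 = 15.3; sellers' price rises by Ps − P* = 42.1 − 40.4 = 1.7.

Buyers gain €15.3 per unit; sellers gain €1.7 per unit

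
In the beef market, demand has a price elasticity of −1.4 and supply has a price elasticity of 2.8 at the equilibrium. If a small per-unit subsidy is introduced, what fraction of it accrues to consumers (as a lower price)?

For a small subsidy around the equilibrium, the benefit split depends on the relative slopes, which at a point are proportional to the elasticities.
Buyer share = εs/(εs + |εd|) = 2.8/(2.8 + 1.4) = 2/3; seller share = |εd|/(εs + |εd|) = 1/3.

Consumer share = 2/3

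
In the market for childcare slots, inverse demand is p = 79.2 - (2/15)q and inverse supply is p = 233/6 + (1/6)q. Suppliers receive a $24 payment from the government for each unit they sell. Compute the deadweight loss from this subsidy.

Deadweight loss = $960

Pre-subsidy: 79.2 - (2/15)q = 233/6 + (1/6)q gives q* = 1211/9 and p* = 1654/27.
With the subsidy, sellers receive ps = pb + 24 for each unit, where pb is the price buyers pay.
On the curves, pb = 79.2 - (2/15)q and ps = 233/6 + (1/6)q; the wedge ps − pb = 24 gives 233/6 + (1/6)q − (79.2 - (2/15)q) = 24, so q' = 1931/9.
Then pb = 79.2 − (2/15)·(1931/9) = 1366/27 and ps = 233/6 + (1/6)·(1931/9) = 2014/27.
The subsidy expands output by 1931/9 − 1211/9 = 80 past the efficient level; on those units the gap between marginal cost and willingness to pay runs from 0 up to 24.
DWL = ½ × 24 × 80 = 960.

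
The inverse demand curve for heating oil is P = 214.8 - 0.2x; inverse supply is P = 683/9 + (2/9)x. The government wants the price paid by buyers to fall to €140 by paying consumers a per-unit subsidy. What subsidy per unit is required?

Required subsidy s = €19 per unit

At a buyer price of 140, quantity demanded is 1074 − 5·140 = 374.
Sellers supply 374 only when they receive Ps = 683/9 + (2/9)·374 = 159.
s = Ps − Pb = 159 − 140 = 19.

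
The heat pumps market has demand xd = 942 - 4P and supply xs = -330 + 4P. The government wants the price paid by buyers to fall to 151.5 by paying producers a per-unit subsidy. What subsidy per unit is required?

At a buyer price of 151.5, quantity demanded is 942 − 4·151.5 = 336.
Sellers supply 336 only when they receive Ps with -330 + 4·Ps = 336, i.e. Ps = 166.5.
s = Ps − Pb = 166.5 − 151.5 = 15.

Required subsidy s = 15 per unit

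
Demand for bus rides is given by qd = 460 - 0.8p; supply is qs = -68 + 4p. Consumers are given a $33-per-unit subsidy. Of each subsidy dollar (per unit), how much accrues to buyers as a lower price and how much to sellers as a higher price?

Buyers gain $27.5 per unit; sellers gain $5.5 per unit

Pre-subsidy: 460 - 0.8p = -68 + 4p gives p* = 110, q* = 372.
With the rebate, buyers effectively pay pb = ps − 33, where ps is the price sellers receive.
Demand in terms of ps becomes qd = 460 − 0.8(ps − 33) = 486.4 - 0.8ps. Setting this equal to supply: 486.4 - 0.8ps = -68 + 4ps, so ps = 115.5.
Buyers pay pb = 115.5 − 33 = 82.5; q' = -68 + 4·115.5 = 394.
Buyers' price falls by p* − pb = 110 − 82.5 = 27.5; sellers' price rises by ps − p* = 115.5 − 110 = 5.5.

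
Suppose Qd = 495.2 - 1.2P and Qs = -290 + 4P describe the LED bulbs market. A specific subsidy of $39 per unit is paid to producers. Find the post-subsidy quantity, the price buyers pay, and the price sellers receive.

Pre-subsidy: 495.2 - 1.2P = -290 + 4P gives P* = 151, Q* = 314.
With the subsidy, sellers receive Ps = Pb + 39 for each unit, where Pb is the price buyers pay.
Supply in terms of Pb becomes Qs = -290 + 4(Pb + 39) = -134 + 4Pb. Setting this equal to demand: 495.2 - 1.2Pb = -134 + 4Pb, so Pb = 121.
Sellers receive Ps = 121 + 39 = 160; Q' = 495.2 − 1.2·121 = 350.

Q' = 350; buyers pay $121; sellers receive $160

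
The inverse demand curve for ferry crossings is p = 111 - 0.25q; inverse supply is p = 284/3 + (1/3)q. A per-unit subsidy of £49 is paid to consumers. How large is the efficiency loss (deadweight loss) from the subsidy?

Pre-subsidy: 111 - 0.25q = 284/3 + (1/3)q gives q* = 28 and p* = 104.
With the rebate, buyers effectively pay pb = ps − 49, where ps is the price sellers receive.
On the curves, pb = 111 - 0.25q and ps = 284/3 + (1/3)q; the wedge ps − pb = 49 gives 284/3 + (1/3)q − (111 - 0.25q) = 49, so q' = 112.
Then pb = 111 − 0.25·112 = 83 and ps = 284/3 + (1/3)·112 = 132.
The subsidy expands output by 112 − 28 = 84 past the efficient level; on those units the gap between marginal cost and willingness to pay runs from 0 up to 49.
DWL = ½ × 49 × 84 = 2058.

Deadweight loss = £2058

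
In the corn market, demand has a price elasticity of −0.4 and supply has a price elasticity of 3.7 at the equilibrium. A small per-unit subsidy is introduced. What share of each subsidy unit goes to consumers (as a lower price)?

Consumer share = 37/41

For a small subsidy around the equilibrium, the benefit split depends on the relative slopes, which at a point are proportional to the elasticities.
Buyer share = εs/(εs + |εd|) = 3.7/(3.7 + 0.4) = 37/41; seller share = |εd|/(εs + |εd|) = 4/41.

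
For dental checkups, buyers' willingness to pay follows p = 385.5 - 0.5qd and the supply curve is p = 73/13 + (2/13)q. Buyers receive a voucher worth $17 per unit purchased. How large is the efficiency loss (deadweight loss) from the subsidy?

Deadweight loss = $221

Pre-subsidy: 385.5 - 0.5q = 73/13 + (2/13)q gives q* = 581 and p* = 95.
With the rebate, buyers effectively pay pb = ps − 17, where ps is the price sellers receive.
On the curves, pb = 385.5 - 0.5q and ps = 73/13 + (2/13)q; the wedge ps − pb = 17 gives 73/13 + (2/13)q − (385.5 - 0.5q) = 17, so q' = 607.
Then pb = 385.5 − 0.5·607 = 82 and ps = 73/13 + (2/13)·607 = 99.
The subsidy expands output by 607 − 581 = 26 past the efficient level; on those units the gap between marginal cost and willingness to pay runs from 0 up to 17.
DWL = ½ × 17 × 26 = 221.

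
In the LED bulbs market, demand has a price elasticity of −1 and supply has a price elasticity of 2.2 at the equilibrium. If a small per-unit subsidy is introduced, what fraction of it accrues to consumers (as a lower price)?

For a small subsidy around the equilibrium, the benefit split depends on the relative slopes, which at a point are proportional to the elasticities.
Buyer share = εs/(εs + |εd|) = 2.2/(2.2 + 1) = 0.6875; seller share = |εd|/(εs + |εd|) = 0.3125.

Consumer share = 0.6875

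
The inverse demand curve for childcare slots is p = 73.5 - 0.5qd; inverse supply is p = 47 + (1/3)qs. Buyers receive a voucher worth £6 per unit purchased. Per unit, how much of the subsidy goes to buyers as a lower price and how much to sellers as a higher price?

Buyers gain £3.6 per unit; sellers gain £2.4 per unit

Pre-subsidy: 73.5 - 0.5q = 47 + (1/3)q gives q* = 31.8 and p* = 57.6.
With the rebate, buyers effectively pay pb = ps − 6, where ps is the price sellers receive.
On the curves, pb = 73.5 - 0.5q and ps = 47 + (1/3)q; the wedge ps − pb = 6 gives 47 + (1/3)q − (73.5 - 0.5q) = 6, so q' = 39.
Then pb = 73.5 − 0.5·39 = 54 and ps = 47 + (1/3)·39 = 60.
Buyers' price falls by p* − pb = 57.6 − 54 = 3.6; sellers' price rises by ps − p* = 60 − 57.6 = 2.4.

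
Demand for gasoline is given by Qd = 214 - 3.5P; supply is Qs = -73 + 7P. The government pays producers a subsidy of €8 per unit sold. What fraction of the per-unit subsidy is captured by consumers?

Pre-subsidy: 214 - 3.5P = -73 + 7P gives P* = 82/3, Q* = 355/3.
With the subsidy, sellers receive Ps = Pb + 8 for each unit, where Pb is the price buyers pay.
Supply in terms of Pb becomes Qs = -73 + 7(Pb + 8) = -17 + 7Pb. Setting this equal to demand: 214 - 3.5Pb = -17 + 7Pb, so Pb = 22.
Sellers receive Ps = 22 + 8 = 30; Q' = 214 − 3.5·22 = 137.
Buyers' price falls by P* − Pb = 82/3 − 22 = 16/3; sellers' price rises by Ps − P* = 30 − 82/3 = 8/3.
So consumers capture (16/3)/8 = 2/3 of each unit of subsidy.

Consumer share = 2/3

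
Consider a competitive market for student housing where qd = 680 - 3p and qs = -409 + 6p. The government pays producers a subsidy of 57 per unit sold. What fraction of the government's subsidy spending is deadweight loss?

DWL / government spending = 57/431

Pre-subsidy: 680 - 3p = -409 + 6p gives p* = 121, q* = 317.
With the subsidy, sellers receive ps = pb + 57 for each unit, where pb is the price buyers pay.
Supply in terms of pb becomes qs = -409 + 6(pb + 57) = -67 + 6pb. Setting this equal to demand: 680 - 3pb = -67 + 6pb, so pb = 83.
Sellers receive ps = 83 + 57 = 140; q' = 680 − 3·83 = 431.
ΔCS = ½(317 + 431)(121 − 83) = 14212; ΔPS = ½(317 + 431)(140 − 121) = 7106.
Government spending = 57 × 431 = 24567.
DWL = ½ × 57 × (431 − 317) = 3249; fraction = 3249 / 24567 = 57/431.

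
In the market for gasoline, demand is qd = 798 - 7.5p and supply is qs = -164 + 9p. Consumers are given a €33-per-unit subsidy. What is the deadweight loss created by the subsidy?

Deadweight loss = €2227.5

Pre-subsidy: 798 - 7.5p = -164 + 9p gives p* = 1924/33, q* = 3968/11.
With the rebate, buyers effectively pay pb = ps − 33, where ps is the price sellers receive.
Demand in terms of ps becomes qd = 798 − 7.5(ps − 33) = 1045.5 - 7.5ps. Setting this equal to supply: 1045.5 - 7.5ps = -164 + 9ps, so ps = 2419/33.
Buyers pay pb = 2419/33 − 33 = 1330/33; q' = -164 + 9·(2419/33) = 5453/11.
The subsidy expands output by 5453/11 − 3968/11 = 135 past the efficient level; on those units the gap between marginal cost and willingness to pay runs from 0 up to 33.
DWL = ½ × 33 × 135 = 2227.5.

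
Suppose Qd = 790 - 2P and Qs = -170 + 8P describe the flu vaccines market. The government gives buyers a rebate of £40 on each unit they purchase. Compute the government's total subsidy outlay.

Pre-subsidy: 790 - 2P = -170 + 8P gives P* = 96, Q* = 598.
With the rebate, buyers effectively pay Pb = Ps − 40, where Ps is the price sellers receive.
Demand in terms of Ps becomes Qd = 790 − 2(Ps − 40) = 870 - 2Ps. Setting this equal to supply: 870 - 2Ps = -170 + 8Ps, so Ps = 104.
Buyers pay Pb = 104 − 40 = 64; Q' = -170 + 8·104 = 662.
Government outlay = subsidy × quantity = 40 × 662 = 26480.

Government cost = £26480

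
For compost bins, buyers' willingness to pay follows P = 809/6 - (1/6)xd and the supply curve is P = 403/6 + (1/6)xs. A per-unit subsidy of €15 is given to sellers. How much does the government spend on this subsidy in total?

Government cost = €3720

Pre-subsidy: 809/6 - (1/6)x = 403/6 + (1/6)x gives x* = 203 and P* = 101.
With the subsidy, sellers receive Ps = Pb + 15 for each unit, where Pb is the price buyers pay.
On the curves, Pb = 809/6 - (1/6)x and Ps = 403/6 + (1/6)x; the wedge Ps − Pb = 15 gives 403/6 + (1/6)x − (809/6 - (1/6)x) = 15, so x' = 248.
Then Pb = 809/6 − (1/6)·248 = 93.5 and Ps = 403/6 + (1/6)·248 = 108.5.
Government outlay = subsidy × quantity = 15 × 248 = 3720.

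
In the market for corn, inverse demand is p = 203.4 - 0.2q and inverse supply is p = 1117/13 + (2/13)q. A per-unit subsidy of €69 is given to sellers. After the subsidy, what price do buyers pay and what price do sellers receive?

Pre-subsidy: 203.4 - 0.2q = 1117/13 + (2/13)q gives q* = 332 and p* = 137.
With the subsidy, sellers receive ps = pb + 69 for each unit, where pb is the price buyers pay.
On the curves, pb = 203.4 - 0.2q and ps = 1117/13 + (2/13)q; the wedge ps − pb = 69 gives 1117/13 + (2/13)q − (203.4 - 0.2q) = 69, so q' = 527.
Then pb = 203.4 − 0.2·527 = 98 and ps = 1117/13 + (2/13)·527 = 167.

Buyers pay €98; sellers receive €167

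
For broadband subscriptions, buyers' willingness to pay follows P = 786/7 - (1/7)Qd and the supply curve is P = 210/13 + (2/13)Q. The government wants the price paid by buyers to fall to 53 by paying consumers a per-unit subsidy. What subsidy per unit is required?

Required subsidy s = 27 per unit

At a buyer price of 53, quantity demanded is 786 − 7·53 = 415.
Sellers supply 415 only when they receive Ps = 210/13 + (2/13)·415 = 80.
s = Ps − Pb = 80 − 53 = 27.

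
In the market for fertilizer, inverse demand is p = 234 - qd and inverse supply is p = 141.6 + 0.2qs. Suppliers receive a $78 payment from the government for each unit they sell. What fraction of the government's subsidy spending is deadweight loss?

DWL / government spending = 65/284

Pre-subsidy: 234 - q = 141.6 + 0.2q gives q* = 77 and p* = 157.
With the subsidy, sellers receive ps = pb + 78 for each unit, where pb is the price buyers pay.
On the curves, pb = 234 - q and ps = 141.6 + 0.2q; the wedge ps − pb = 78 gives 141.6 + 0.2q − (234 - q) = 78, so q' = 142.
Then pb = 234 − 1·142 = 92 and ps = 141.6 + 0.2·142 = 170.
ΔCS = ½(77 + 142)(157 − 92) = 7117.5; ΔPS = ½(77 + 142)(170 − 157) = 1423.5.
Government spending = 78 × 142 = 11076.
DWL = ½ × 78 × (142 − 77) = 2535; fraction = 2535 / 11076 = 65/284.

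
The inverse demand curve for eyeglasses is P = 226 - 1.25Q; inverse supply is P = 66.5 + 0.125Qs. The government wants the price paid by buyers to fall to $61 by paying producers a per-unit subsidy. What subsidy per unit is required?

Required subsidy s = $22 per unit

At a buyer price of 61, quantity demanded is 180.8 − 0.8·61 = 132.
Sellers supply 132 only when they receive Ps = 66.5 + 0.125·132 = 83.
s = Ps − Pb = 83 − 61 = 22.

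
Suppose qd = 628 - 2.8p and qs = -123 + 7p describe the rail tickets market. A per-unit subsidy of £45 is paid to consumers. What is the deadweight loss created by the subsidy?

Deadweight loss = £2025

Pre-subsidy: 628 - 2.8p = -123 + 7p gives p* = 3755/49, q* = 2894/7.
With the rebate, buyers effectively pay pb = ps − 45, where ps is the price sellers receive.
Demand in terms of ps becomes qd = 628 − 2.8(ps − 45) = 754 - 2.8ps. Setting this equal to supply: 754 - 2.8ps = -123 + 7ps, so ps = 4385/49.
Buyers pay pb = 4385/49 − 45 = 2180/49; q' = -123 + 7·(4385/49) = 3524/7.
The subsidy expands output by 3524/7 − 2894/7 = 90 past the efficient level; on those units the gap between marginal cost and willingness to pay runs from 0 up to 45.
DWL = ½ × 45 × 90 = 2025.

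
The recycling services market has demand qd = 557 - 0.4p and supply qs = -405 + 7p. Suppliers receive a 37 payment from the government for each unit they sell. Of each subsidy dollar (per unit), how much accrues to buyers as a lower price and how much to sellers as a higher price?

Buyers gain 35 per unit; sellers gain 2 per unit

Pre-subsidy: 557 - 0.4p = -405 + 7p gives p* = 130, q* = 505.
With the subsidy, sellers receive ps = pb + 37 for each unit, where pb is the price buyers pay.
Supply in terms of pb becomes qs = -405 + 7(pb + 37) = -146 + 7pb. Setting this equal to demand: 557 - 0.4pb = -146 + 7pb, so pb = 95.
Sellers receive ps = 95 + 37 = 132; q' = 557 − 0.4·95 = 519.
Buyers' price falls by p* − pb = 130 − 95 = 35; sellers' price rises by ps − p* = 132 − 130 = 2.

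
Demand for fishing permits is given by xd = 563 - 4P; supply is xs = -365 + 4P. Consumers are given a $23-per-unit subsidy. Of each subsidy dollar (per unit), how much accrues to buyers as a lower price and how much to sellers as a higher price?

Pre-subsidy: 563 - 4P = -365 + 4P gives P* = 116, x* = 99.
With the rebate, buyers effectively pay Pb = Ps − 23, where Ps is the price sellers receive.
Demand in terms of Ps becomes xd = 563 − 4(Ps − 23) = 655 - 4Ps. Setting this equal to supply: 655 - 4Ps = -365 + 4Ps, so Ps = 127.5.
Buyers pay Pb = 127.5 − 23 = 104.5; x' = -365 + 4·127.5 = 145.
Buyers' price falls by P* − Pb = 116 − 104.5 = 11.5; sellers' price rises by Ps − P* = 127.5 − 116 = 11.5.

Buyers gain $11.5 per unit; sellers gain $11.5 per unit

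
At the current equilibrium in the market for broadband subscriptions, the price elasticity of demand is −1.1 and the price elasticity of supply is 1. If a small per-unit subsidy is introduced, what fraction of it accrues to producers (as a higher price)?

Producer share = 11/21

For a small subsidy around the equilibrium, the benefit split depends on the relative slopes, which at a point are proportional to the elasticities.
Buyer share = εs/(εs + |εd|) = 1/(1 + 1.1) = 10/21; seller share = |εd|/(εs + |εd|) = 11/21.
So producers capture 11/21 of the subsidy.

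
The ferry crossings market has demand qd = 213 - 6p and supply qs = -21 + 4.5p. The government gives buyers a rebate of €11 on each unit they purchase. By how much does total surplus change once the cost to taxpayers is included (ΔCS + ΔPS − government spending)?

Pre-subsidy: 213 - 6p = -21 + 4.5p gives p* = 156/7, q* = 555/7.
With the rebate, buyers effectively pay pb = ps − 11, where ps is the price sellers receive.
Demand in terms of ps becomes qd = 213 − 6(ps − 11) = 279 - 6ps. Setting this equal to supply: 279 - 6ps = -21 + 4.5ps, so ps = 200/7.
Buyers pay pb = 200/7 − 11 = 123/7; q' = -21 + 4.5·(200/7) = 753/7.
ΔCS = ½(555/7 + 753/7)(156/7 − 123/7) = 21582/49; ΔPS = ½(555/7 + 753/7)(200/7 − 156/7) = 28776/49.
Government spending = 11 × 753/7 = 8283/7.
Net change = 21582/49 + 28776/49 − 8283/7 = -1089/7. The loss equals the DWL triangle ½·11·198/7.

Net change in total surplus = -1089/7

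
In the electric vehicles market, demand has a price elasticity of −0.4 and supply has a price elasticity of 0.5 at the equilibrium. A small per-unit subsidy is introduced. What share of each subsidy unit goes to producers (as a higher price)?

Producer share = 4/9

For a small subsidy around the equilibrium, the benefit split depends on the relative slopes, which at a point are proportional to the elasticities.
Buyer share = εs/(εs + |εd|) = 0.5/(0.5 + 0.4) = 5/9; seller share = |εd|/(εs + |εd|) = 4/9.
So producers capture 4/9 of the subsidy.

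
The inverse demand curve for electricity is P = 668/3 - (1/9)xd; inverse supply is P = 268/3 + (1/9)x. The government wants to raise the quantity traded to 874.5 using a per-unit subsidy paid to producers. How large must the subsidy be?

At x = 874.5, from the demand curve buyers pay Pb = 668/3 − (1/9)·874.5 = 125.5; from the supply curve sellers need Ps = 268/3 + (1/9)·874.5 = 186.5.
The subsidy must fill the gap: s = Ps − Pb = 186.5 − 125.5 = 61.

Required subsidy s = 61 per unit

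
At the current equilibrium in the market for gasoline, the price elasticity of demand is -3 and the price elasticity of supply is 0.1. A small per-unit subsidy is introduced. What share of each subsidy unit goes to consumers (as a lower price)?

For a small subsidy around the equilibrium, the benefit split depends on the relative slopes, which at a point are proportional to the elasticities.
Buyer share = εs/(εs + |εd|) = 0.1/(0.1 + 3) = 1/31; seller share = |εd|/(εs + |εd|) = 30/31.

Consumer share = 1/31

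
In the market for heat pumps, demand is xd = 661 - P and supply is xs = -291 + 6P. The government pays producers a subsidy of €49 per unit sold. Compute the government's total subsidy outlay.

Pre-subsidy: 661 - P = -291 + 6P gives P* = 136, x* = 525.
With the subsidy, sellers receive Ps = Pb + 49 for each unit, where Pb is the price buyers pay.
Supply in terms of Pb becomes xs = -291 + 6(Pb + 49) = 3 + 6Pb. Setting this equal to demand: 661 - Pb = 3 + 6Pb, so Pb = 94.
Sellers receive Ps = 94 + 49 = 143; x' = 661 − 1·94 = 567.
Government outlay = subsidy × quantity = 49 × 567 = 27783.

Government cost = €27783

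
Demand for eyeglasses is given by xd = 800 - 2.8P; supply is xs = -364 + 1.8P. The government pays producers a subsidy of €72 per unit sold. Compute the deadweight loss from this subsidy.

Deadweight loss = 326592/115

Pre-subsidy: 800 - 2.8P = -364 + 1.8P gives P* = 5820/23, x* = 2104/23.
With the subsidy, sellers receive Ps = Pb + 72 for each unit, where Pb is the price buyers pay.
Supply in terms of Pb becomes xs = -364 + 1.8(Pb + 72) = -234.4 + 1.8Pb. Setting this equal to demand: 800 - 2.8Pb = -234.4 + 1.8Pb, so Pb = 5172/23.
Sellers receive Ps = 5172/23 + 72 = 6828/23; x' = 800 − 2.8·(5172/23) = 19592/115.
The subsidy expands output by 19592/115 − 2104/23 = 9072/115 past the efficient level; on those units the gap between marginal cost and willingness to pay runs from 0 up to 72.
DWL = ½ × 72 × 9072/115 = 326592/115.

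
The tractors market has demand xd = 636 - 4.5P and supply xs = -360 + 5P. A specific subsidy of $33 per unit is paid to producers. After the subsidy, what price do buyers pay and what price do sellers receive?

Pre-subsidy: 636 - 4.5P = -360 + 5P gives P* = 1992/19, x* = 3120/19.
With the subsidy, sellers receive Ps = Pb + 33 for each unit, where Pb is the price buyers pay.
Supply in terms of Pb becomes xs = -360 + 5(Pb + 33) = -195 + 5Pb. Setting this equal to demand: 636 - 4.5Pb = -195 + 5Pb, so Pb = 1662/19.
Sellers receive Ps = 1662/19 + 33 = 2289/19; x' = 636 − 4.5·(1662/19) = 4605/19.

Buyers pay 1662/19; sellers receive 2289/19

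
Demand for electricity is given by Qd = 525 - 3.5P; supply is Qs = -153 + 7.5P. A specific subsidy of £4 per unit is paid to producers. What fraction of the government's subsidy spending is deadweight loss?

DWL / government spending = 5/334

Pre-subsidy: 525 - 3.5P = -153 + 7.5P gives P* = 678/11, Q* = 3402/11.
With the subsidy, sellers receive Ps = Pb + 4 for each unit, where Pb is the price buyers pay.
Supply in terms of Pb becomes Qs = -153 + 7.5(Pb + 4) = -123 + 7.5Pb. Setting this equal to demand: 525 - 3.5Pb = -123 + 7.5Pb, so Pb = 648/11.
Sellers receive Ps = 648/11 + 4 = 692/11; Q' = 525 − 3.5·(648/11) = 3507/11.
ΔCS = ½(3402/11 + 3507/11)(678/11 − 648/11) = 103635/121; ΔPS = ½(3402/11 + 3507/11)(692/11 − 678/11) = 48363/121.
Government spending = 4 × 3507/11 = 14028/11.
DWL = ½ × 4 × (3507/11 − 3402/11) = 210/11; fraction = (210/11) / (14028/11) = 5/334.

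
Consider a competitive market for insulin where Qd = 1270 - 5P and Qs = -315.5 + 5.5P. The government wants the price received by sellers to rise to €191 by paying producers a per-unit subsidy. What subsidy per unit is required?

At a seller price of 191, quantity supplied is -315.5 + 5.5·191 = 735.
Buyers absorb 735 only when they pay Pb with 1270 − 5·Pb = 735, i.e. Pb = 107.
s = Ps − Pb = 191 − 107 = 84.

Required subsidy s = €84 per unit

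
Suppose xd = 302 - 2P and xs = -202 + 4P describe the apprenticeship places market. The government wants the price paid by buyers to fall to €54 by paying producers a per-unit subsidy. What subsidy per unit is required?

At a buyer price of 54, quantity demanded is 302 − 2·54 = 194.
Sellers supply 194 only when they receive Ps with -202 + 4·Ps = 194, i.e. Ps = 99.
s = Ps − Pb = 99 − 54 = 45.

Required subsidy s = €45 per unit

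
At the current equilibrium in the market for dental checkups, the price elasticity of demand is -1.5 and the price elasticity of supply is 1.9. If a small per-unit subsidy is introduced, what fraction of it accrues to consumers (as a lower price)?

Consumer share = 19/34

For a small subsidy around the equilibrium, the benefit split depends on the relative slopes, which at a point are proportional to the elasticities.
Buyer share = εs/(εs + |εd|) = 1.9/(1.9 + 1.5) = 19/34; seller share = |εd|/(εs + |εd|) = 15/34.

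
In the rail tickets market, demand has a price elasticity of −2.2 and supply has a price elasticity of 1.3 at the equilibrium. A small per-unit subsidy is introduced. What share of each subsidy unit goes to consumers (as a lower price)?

Consumer share = 13/35

For a small subsidy around the equilibrium, the benefit split depends on the relative slopes, which at a point are proportional to the elasticities.
Buyer share = εs/(εs + |εd|) = 1.3/(1.3 + 2.2) = 13/35; seller share = |εd|/(εs + |εd|) = 22/35.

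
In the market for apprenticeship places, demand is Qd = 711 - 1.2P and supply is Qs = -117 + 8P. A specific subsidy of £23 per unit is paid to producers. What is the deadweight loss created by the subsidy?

Deadweight loss = £276

Pre-subsidy: 711 - 1.2P = -117 + 8P gives P* = 90, Q* = 603.
With the subsidy, sellers receive Ps = Pb + 23 for each unit, where Pb is the price buyers pay.
Supply in terms of Pb becomes Qs = -117 + 8(Pb + 23) = 67 + 8Pb. Setting this equal to demand: 711 - 1.2Pb = 67 + 8Pb, so Pb = 70.
Sellers receive Ps = 70 + 23 = 93; Q' = 711 − 1.2·70 = 627.
The subsidy expands output by 627 − 603 = 24 past the efficient level; on those units the gap between marginal cost and willingness to pay runs from 0 up to 23.
DWL = ½ × 23 × 24 = 276.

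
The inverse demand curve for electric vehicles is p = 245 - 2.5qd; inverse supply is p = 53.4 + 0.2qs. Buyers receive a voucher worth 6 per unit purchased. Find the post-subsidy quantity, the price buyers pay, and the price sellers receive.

q' = 1976/27; buyers pay 1675/27; sellers receive 1837/27

Pre-subsidy: 245 - 2.5q = 53.4 + 0.2q gives q* = 1916/27 and p* = 1825/27.
With the rebate, buyers effectively pay pb = ps − 6, where ps is the price sellers receive.
On the curves, pb = 245 - 2.5q and ps = 53.4 + 0.2q; the wedge ps − pb = 6 gives 53.4 + 0.2q − (245 - 2.5q) = 6, so q' = 1976/27.
Then pb = 245 − 2.5·(1976/27) = 1675/27 and ps = 53.4 + 0.2·(1976/27) = 1837/27.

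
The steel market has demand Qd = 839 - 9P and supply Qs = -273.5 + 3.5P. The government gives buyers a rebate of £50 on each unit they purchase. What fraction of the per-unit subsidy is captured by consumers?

Consumer share = 0.28

Pre-subsidy: 839 - 9P = -273.5 + 3.5P gives P* = 89, Q* = 38.
With the rebate, buyers effectively pay Pb = Ps − 50, where Ps is the price sellers receive.
Demand in terms of Ps becomes Qd = 839 − 9(Ps − 50) = 1289 - 9Ps. Setting this equal to supply: 1289 - 9Ps = -273.5 + 3.5Ps, so Ps = 125.
Buyers pay Pb = 125 − 50 = 75; Q' = -273.5 + 3.5·125 = 164.
Buyers' price falls by P* − Pb = 89 − 75 = 14; sellers' price rises by Ps − P* = 125 − 89 = 36.
So consumers capture 14/50 = 0.28 of each unit of subsidy.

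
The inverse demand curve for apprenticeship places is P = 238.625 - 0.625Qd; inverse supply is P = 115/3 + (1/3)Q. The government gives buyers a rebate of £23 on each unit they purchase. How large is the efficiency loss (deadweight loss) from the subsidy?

Pre-subsidy: 238.625 - 0.625Q = 115/3 + (1/3)Q gives Q* = 209 and P* = 108.
With the rebate, buyers effectively pay Pb = Ps − 23, where Ps is the price sellers receive.
On the curves, Pb = 238.625 - 0.625Q and Ps = 115/3 + (1/3)Q; the wedge Ps − Pb = 23 gives 115/3 + (1/3)Q − (238.625 - 0.625Q) = 23, so Q' = 233.
Then Pb = 238.625 − 0.625·233 = 93 and Ps = 115/3 + (1/3)·233 = 116.
The subsidy expands output by 233 − 209 = 24 past the efficient level; on those units the gap between marginal cost and willingness to pay runs from 0 up to 23.
DWL = ½ × 23 × 24 = 276.

Deadweight loss = £276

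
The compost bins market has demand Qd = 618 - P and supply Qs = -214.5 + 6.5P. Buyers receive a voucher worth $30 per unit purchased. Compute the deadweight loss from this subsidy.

Deadweight loss = $390

Pre-subsidy: 618 - P = -214.5 + 6.5P gives P* = 111, Q* = 507.
With the rebate, buyers effectively pay Pb = Ps − 30, where Ps is the price sellers receive.
Demand in terms of Ps becomes Qd = 618 − 1(Ps − 30) = 648 - Ps. Setting this equal to supply: 648 - Ps = -214.5 + 6.5Ps, so Ps = 115.
Buyers pay Pb = 115 − 30 = 85; Q' = -214.5 + 6.5·115 = 533.
The subsidy expands output by 533 − 507 = 26 past the efficient level; on those units the gap between marginal cost and willingness to pay runs from 0 up to 30.
DWL = ½ × 30 × 26 = 390.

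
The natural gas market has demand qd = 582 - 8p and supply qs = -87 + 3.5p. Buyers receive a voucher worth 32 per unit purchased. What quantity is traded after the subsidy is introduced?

q' = 4474/23

Pre-subsidy: 582 - 8p = -87 + 3.5p gives p* = 1338/23, q* = 2682/23.
With the rebate, buyers effectively pay pb = ps − 32, where ps is the price sellers receive.
Demand in terms of ps becomes qd = 582 − 8(ps − 32) = 838 - 8ps. Setting this equal to supply: 838 - 8ps = -87 + 3.5ps, so ps = 1850/23.
Buyers pay pb = 1850/23 − 32 = 1114/23; q' = -87 + 3.5·(1850/23) = 4474/23.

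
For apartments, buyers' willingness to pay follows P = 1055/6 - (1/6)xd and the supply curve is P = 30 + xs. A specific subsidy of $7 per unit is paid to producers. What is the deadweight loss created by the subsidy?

Deadweight loss = $21

Pre-subsidy: 1055/6 - (1/6)x = 30 + x gives x* = 125 and P* = 155.
With the subsidy, sellers receive Ps = Pb + 7 for each unit, where Pb is the price buyers pay.
On the curves, Pb = 1055/6 - (1/6)x and Ps = 30 + x; the wedge Ps − Pb = 7 gives 30 + x − (1055/6 - (1/6)x) = 7, so x' = 131.
Then Pb = 1055/6 − (1/6)·131 = 154 and Ps = 30 + 1·131 = 161.
The subsidy expands output by 131 − 125 = 6 past the efficient level; on those units the gap between marginal cost and willingness to pay runs from 0 up to 7.
DWL = ½ × 7 × 6 = 21.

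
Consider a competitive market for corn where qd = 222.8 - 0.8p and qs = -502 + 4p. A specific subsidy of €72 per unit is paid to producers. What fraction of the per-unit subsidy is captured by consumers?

Pre-subsidy: 222.8 - 0.8p = -502 + 4p gives p* = 151, q* = 102.
With the subsidy, sellers receive ps = pb + 72 for each unit, where pb is the price buyers pay.
Supply in terms of pb becomes qs = -502 + 4(pb + 72) = -214 + 4pb. Setting this equal to demand: 222.8 - 0.8pb = -214 + 4pb, so pb = 91.
Sellers receive ps = 91 + 72 = 163; q' = 222.8 − 0.8·91 = 150.
Buyers' price falls by p* − pb = 151 − 91 = 60; sellers' price rises by ps − p* = 163 − 151 = 12.
So consumers capture 60/72 = 5/6 of each unit of subsidy.

Consumer share = 5/6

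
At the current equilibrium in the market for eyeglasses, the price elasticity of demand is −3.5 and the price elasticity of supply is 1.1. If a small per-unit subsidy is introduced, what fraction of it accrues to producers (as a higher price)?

Producer share = 35/46

For a small subsidy around the equilibrium, the benefit split depends on the relative slopes, which at a point are proportional to the elasticities.
Buyer share = εs/(εs + |εd|) = 1.1/(1.1 + 3.5) = 11/46; seller share = |εd|/(εs + |εd|) = 35/46.
So producers capture 35/46 of the subsidy.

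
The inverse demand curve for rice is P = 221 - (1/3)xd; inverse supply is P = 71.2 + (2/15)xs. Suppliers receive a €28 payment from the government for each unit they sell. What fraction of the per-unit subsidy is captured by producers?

Producer share = 2/7

Pre-subsidy: 221 - (1/3)x = 71.2 + (2/15)x gives x* = 321 and P* = 114.
With the subsidy, sellers receive Ps = Pb + 28 for each unit, where Pb is the price buyers pay.
On the curves, Pb = 221 - (1/3)x and Ps = 71.2 + (2/15)x; the wedge Ps − Pb = 28 gives 71.2 + (2/15)x − (221 - (1/3)x) = 28, so x' = 381.
Then Pb = 221 − (1/3)·381 = 94 and Ps = 71.2 + (2/15)·381 = 122.
Buyers' price falls by P* − Pb = 114 − 94 = 20; sellers' price rises by Ps − P* = 122 − 114 = 8.
So producers capture 8/28 = 2/7 of each unit of subsidy.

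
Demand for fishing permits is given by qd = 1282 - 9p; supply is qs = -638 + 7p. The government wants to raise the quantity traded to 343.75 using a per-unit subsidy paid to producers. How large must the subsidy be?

At q = 343.75, invert demand for the buyer price: pb = (1282 − 343.75)/9 = 104.25; invert supply for the seller price: ps = (343.75 − (-638))/7 = 140.25.
The subsidy must fill the gap: s = ps − pb = 140.25 − 104.25 = 36.

Required subsidy s = 36 per unit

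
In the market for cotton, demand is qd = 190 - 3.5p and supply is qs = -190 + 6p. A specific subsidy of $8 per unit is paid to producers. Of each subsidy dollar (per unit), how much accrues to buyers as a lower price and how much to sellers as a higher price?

Pre-subsidy: 190 - 3.5p = -190 + 6p gives p* = 40, q* = 50.
With the subsidy, sellers receive ps = pb + 8 for each unit, where pb is the price buyers pay.
Supply in terms of pb becomes qs = -190 + 6(pb + 8) = -142 + 6pb. Setting this equal to demand: 190 - 3.5pb = -142 + 6pb, so pb = 664/19.
Sellers receive ps = 664/19 + 8 = 816/19; q' = 190 − 3.5·(664/19) = 1286/19.
Buyers' price falls by p* − pb = 40 − 664/19 = 96/19; sellers' price rises by ps − p* = 816/19 − 40 = 56/19.

Buyers gain 96/19 per unit; sellers gain 56/19 per unit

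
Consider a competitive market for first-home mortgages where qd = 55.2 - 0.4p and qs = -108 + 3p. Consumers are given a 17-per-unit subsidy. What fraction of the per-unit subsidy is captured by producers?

Pre-subsidy: 55.2 - 0.4p = -108 + 3p gives p* = 48, q* = 36.
With the rebate, buyers effectively pay pb = ps − 17, where ps is the price sellers receive.
Demand in terms of ps becomes qd = 55.2 − 0.4(ps − 17) = 62 - 0.4ps. Setting this equal to supply: 62 - 0.4ps = -108 + 3ps, so ps = 50.
Buyers pay pb = 50 − 17 = 33; q' = -108 + 3·50 = 42.
Buyers' price falls by p* − pb = 48 − 33 = 15; sellers' price rises by ps − p* = 50 − 48 = 2.
So producers capture 2/17 = 2/17 of each unit of subsidy.

Producer share = 2/17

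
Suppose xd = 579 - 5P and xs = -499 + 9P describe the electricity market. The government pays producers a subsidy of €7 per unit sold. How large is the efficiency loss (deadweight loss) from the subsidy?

Deadweight loss = €78.75

Pre-subsidy: 579 - 5P = -499 + 9P gives P* = 77, x* = 194.
With the subsidy, sellers receive Ps = Pb + 7 for each unit, where Pb is the price buyers pay.
Supply in terms of Pb becomes xs = -499 + 9(Pb + 7) = -436 + 9Pb. Setting this equal to demand: 579 - 5Pb = -436 + 9Pb, so Pb = 72.5.
Sellers receive Ps = 72.5 + 7 = 79.5; x' = 579 − 5·72.5 = 216.5.
The subsidy expands output by 216.5 − 194 = 22.5 past the efficient level; on those units the gap between marginal cost and willingness to pay runs from 0 up to 7.
DWL = ½ × 7 × 22.5 = 78.75.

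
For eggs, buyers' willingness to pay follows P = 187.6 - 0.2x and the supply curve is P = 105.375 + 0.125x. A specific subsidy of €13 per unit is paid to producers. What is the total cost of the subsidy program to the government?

Pre-subsidy: 187.6 - 0.2x = 105.375 + 0.125x gives x* = 253 and P* = 137.
With the subsidy, sellers receive Ps = Pb + 13 for each unit, where Pb is the price buyers pay.
On the curves, Pb = 187.6 - 0.2x and Ps = 105.375 + 0.125x; the wedge Ps − Pb = 13 gives 105.375 + 0.125x − (187.6 - 0.2x) = 13, so x' = 293.
Then Pb = 187.6 − 0.2·293 = 129 and Ps = 105.375 + 0.125·293 = 142.
Government outlay = subsidy × quantity = 13 × 293 = 3809.

Government cost = €3809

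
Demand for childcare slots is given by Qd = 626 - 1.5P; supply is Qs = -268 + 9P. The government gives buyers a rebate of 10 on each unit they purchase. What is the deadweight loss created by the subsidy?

Deadweight loss = 450/7

Pre-subsidy: 626 - 1.5P = -268 + 9P gives P* = 596/7, Q* = 3488/7.
With the rebate, buyers effectively pay Pb = Ps − 10, where Ps is the price sellers receive.
Demand in terms of Ps becomes Qd = 626 − 1.5(Ps − 10) = 641 - 1.5Ps. Setting this equal to supply: 641 - 1.5Ps = -268 + 9Ps, so Ps = 606/7.
Buyers pay Pb = 606/7 − 10 = 536/7; Q' = -268 + 9·(606/7) = 3578/7.
The subsidy expands output by 3578/7 − 3488/7 = 90/7 past the efficient level; on those units the gap between marginal cost and willingness to pay runs from 0 up to 10.
DWL = ½ × 10 × 90/7 = 450/7.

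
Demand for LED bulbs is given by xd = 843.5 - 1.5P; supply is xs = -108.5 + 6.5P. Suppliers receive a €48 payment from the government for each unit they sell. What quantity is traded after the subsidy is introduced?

x' = 723.5

Pre-subsidy: 843.5 - 1.5P = -108.5 + 6.5P gives P* = 119, x* = 665.
With the subsidy, sellers receive Ps = Pb + 48 for each unit, where Pb is the price buyers pay.
Supply in terms of Pb becomes xs = -108.5 + 6.5(Pb + 48) = 203.5 + 6.5Pb. Setting this equal to demand: 843.5 - 1.5Pb = 203.5 + 6.5Pb, so Pb = 80.
Sellers receive Ps = 80 + 48 = 128; x' = 843.5 − 1.5·80 = 723.5.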